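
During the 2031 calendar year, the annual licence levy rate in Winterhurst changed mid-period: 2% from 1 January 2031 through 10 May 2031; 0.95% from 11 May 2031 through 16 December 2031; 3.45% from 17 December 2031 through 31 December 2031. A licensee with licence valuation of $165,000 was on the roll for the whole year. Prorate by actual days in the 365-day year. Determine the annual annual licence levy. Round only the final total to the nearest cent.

$2,354.08

1 January – 10 May 2031: 130 days at 2% → $165,000 × 2% × 130/365 = $1,175.3425
11 May – 16 December 2031: 220 days at 0.95% → $165,000 × 0.95% × 220/365 = $944.7945
17 December – 31 December 2031: 15 days at 3.45% → $165,000 × 3.45% × 15/365 = $233.9384
Total = $2,354.0753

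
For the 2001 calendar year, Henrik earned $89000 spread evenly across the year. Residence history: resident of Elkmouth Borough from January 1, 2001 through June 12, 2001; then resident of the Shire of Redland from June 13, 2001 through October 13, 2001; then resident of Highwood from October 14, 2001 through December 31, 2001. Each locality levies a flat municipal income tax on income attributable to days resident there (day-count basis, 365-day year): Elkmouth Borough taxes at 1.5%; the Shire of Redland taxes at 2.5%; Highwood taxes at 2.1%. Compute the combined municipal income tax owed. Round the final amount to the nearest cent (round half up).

Elkmouth Borough, January 1 – June 12, 2001: 163 days → $89000 × 1.5% × 163/365 = $596.1781
The Shire of Redland, June 13 – October 13, 2001: 123 days → $89000 × 2.5% × 123/365 = $749.7945
Highwood, October 14 – December 31, 2001: 79 days → $89000 × 2.1% × 79/365 = $404.5233
Total = $1750.4959

$1750.50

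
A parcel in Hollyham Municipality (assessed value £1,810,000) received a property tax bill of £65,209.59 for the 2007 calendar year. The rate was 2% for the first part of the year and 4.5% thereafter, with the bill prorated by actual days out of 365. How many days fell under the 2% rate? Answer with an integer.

131 days

Let d = days at the first rate; then 365 − d days at the second rate.
£1,810,000 × [2%·d + 4.5%·(365−d)] / 365 = £65,209.59
Solving gives d = 131, so the new rate took effect on 12 May 2007.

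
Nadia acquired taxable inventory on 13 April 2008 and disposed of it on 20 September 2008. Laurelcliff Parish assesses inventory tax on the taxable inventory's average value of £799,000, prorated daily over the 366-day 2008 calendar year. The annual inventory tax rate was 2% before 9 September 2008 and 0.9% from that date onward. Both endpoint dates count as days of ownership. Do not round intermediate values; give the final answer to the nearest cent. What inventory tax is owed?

£6,741.29

13 April – 8 September 2008: 149 days at 2% → £799,000 × 2% × 149/366 = £6,505.5191
9 September – 20 September 2008: 12 days at 0.9% → £799,000 × 0.9% × 12/366 = £235.7705
Total = £6,741.2896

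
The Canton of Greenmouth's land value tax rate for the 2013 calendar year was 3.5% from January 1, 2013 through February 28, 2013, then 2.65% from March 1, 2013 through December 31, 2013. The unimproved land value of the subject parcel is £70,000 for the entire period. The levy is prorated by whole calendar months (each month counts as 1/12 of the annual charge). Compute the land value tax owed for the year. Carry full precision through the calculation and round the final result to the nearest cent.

£1,954.17

January 1 – February 28, 2013: 2 months at 3.5% → £70,000 × 3.5% × 2/12 = £408.3333
March 1 – December 31, 2013: 10 months at 2.65% → £70,000 × 2.65% × 10/12 = £1,545.8333
Total = £1,954.1667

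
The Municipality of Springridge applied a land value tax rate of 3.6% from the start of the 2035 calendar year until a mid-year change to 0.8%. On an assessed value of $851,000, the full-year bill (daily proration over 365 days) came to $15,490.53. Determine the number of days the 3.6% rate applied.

133 days

Let d = days at the first rate; then 365 − d days at the second rate.
$851,000 × [3.6%·d + 0.8%·(365−d)] / 365 = $15,490.53
Solving gives d = 133, so the new rate took effect on May 14, 2035.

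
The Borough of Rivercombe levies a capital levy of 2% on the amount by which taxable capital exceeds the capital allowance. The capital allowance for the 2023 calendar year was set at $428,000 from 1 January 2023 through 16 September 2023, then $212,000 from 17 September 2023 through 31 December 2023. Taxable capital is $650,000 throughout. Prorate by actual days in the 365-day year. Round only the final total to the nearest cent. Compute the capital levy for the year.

1 January – 16 September 2023: 259 days, exemption $428,000 → ($650,000 − $428,000) × 2% × 259/365 = $3,150.5753
17 September – 31 December 2023: 106 days, exemption $212,000 → ($650,000 − $212,000) × 2% × 106/365 = $2,544.0000
Total = $5,694.5753

$5,694.58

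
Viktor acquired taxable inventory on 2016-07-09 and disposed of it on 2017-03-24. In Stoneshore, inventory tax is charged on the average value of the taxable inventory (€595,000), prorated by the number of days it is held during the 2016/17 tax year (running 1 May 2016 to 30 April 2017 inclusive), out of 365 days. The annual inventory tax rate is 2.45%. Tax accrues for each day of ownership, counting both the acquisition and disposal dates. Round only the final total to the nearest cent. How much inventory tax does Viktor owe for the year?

Days held (2016-07-09 to 2017-03-24): 259 out of 365
Tax = €595,000 × 2.45% × 259/365 = €10,344.0342

€10,344.03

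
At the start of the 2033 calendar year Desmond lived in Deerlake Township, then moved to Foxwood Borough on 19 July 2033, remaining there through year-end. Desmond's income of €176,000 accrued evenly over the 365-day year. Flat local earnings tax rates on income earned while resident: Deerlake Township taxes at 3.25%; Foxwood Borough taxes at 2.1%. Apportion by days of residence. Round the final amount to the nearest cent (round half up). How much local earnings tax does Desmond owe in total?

Deerlake Township, 1 January – 18 July 2033: 199 days → €176,000 × 3.25% × 199/365 = €3,118.5753
Foxwood Borough, 19 July – 31 December 2033: 166 days → €176,000 × 2.1% × 166/365 = €1,680.9205
Total = €4,799.4959

€4,799.50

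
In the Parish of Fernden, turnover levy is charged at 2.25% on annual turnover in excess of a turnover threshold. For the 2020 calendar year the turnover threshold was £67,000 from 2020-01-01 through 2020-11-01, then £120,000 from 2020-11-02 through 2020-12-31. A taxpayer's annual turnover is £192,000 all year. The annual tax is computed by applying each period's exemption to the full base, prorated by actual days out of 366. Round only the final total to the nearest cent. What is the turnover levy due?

2020-01-01 to 2020-11-01: 306 days, exemption £67,000 → (£192,000 − £67,000) × 2.25% × 306/366 = £2,351.4344
2020-11-02 to 2020-12-31: 60 days, exemption £120,000 → (£192,000 − £120,000) × 2.25% × 60/366 = £265.5738
Total = £2,617.0082

£2,617.01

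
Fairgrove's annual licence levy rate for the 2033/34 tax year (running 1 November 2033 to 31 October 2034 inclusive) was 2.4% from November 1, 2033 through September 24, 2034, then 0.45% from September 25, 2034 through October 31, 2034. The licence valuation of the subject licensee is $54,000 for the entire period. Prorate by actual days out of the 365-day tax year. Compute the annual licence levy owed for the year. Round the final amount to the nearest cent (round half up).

$1,189.26

November 1, 2033 – September 24, 2034: 328 days at 2.4% → $54,000 × 2.4% × 328/365 = $1,164.6247
September 25 – October 31, 2034: 37 days at 0.45% → $54,000 × 0.45% × 37/365 = $24.6329
Total = $1,189.2575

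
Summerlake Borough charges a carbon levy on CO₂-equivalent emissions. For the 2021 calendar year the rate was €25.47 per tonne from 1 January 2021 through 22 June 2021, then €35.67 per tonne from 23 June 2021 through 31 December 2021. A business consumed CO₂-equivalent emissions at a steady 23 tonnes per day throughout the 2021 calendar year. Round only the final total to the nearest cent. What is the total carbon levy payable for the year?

€258863.85

1 January – 22 June 2021: 173 days × 23 tonnes/day = 3,979 tonnes at €25.47/tonne → €101345.13
23 June – 31 December 2021: 192 days × 23 tonnes/day = 4,416 tonnes at €35.67/tonne → €157518.72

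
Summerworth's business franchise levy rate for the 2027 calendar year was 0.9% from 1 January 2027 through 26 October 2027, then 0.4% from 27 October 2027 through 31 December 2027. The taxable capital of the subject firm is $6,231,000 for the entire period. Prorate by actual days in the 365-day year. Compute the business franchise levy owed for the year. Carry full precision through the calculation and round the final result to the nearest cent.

1 January – 26 October 2027: 299 days at 0.9% → $6,231,000 × 0.9% × 299/365 = $45,938.6877
27 October – 31 December 2027: 66 days at 0.4% → $6,231,000 × 0.4% × 66/365 = $4,506.8055
Total = $50,445.4932

$50,445.49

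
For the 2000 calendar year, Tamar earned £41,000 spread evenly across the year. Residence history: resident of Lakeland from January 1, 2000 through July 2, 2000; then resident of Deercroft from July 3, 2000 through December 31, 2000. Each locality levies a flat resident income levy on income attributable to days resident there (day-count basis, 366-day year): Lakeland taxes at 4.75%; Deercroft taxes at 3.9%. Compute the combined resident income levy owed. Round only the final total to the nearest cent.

Lakeland, January 1 – July 2, 2000: 184 days → £41,000 × 4.75% × 184/366 = £979.0710
Deercroft, July 3 – December 31, 2000: 182 days → £41,000 × 3.9% × 182/366 = £795.1311
Total = £1,774.2022

£1,774.20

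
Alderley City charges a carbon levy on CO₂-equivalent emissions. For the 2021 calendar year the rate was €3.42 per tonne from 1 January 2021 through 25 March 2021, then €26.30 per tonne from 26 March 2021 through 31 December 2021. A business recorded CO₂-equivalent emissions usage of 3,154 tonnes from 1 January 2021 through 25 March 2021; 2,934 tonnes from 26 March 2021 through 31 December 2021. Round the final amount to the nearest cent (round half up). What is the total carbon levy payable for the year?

1 January – 25 March 2021: 3,154 tonnes at €3.42/tonne → €10786.68
26 March – 31 December 2021: 2,934 tonnes at €26.30/tonne → €77164.20

€87950.88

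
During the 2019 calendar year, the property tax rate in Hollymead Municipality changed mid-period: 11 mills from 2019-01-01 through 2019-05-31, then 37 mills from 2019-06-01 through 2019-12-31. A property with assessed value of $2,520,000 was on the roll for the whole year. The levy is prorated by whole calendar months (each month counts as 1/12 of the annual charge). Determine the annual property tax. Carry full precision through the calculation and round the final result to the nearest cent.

$65,940.00

2019-01-01 to 2019-05-31: 5 months at 11 mills → $2,520,000 × 1.1% × 5/12 = $11,550.0000
2019-06-01 to 2019-12-31: 7 months at 37 mills → $2,520,000 × 3.7% × 7/12 = $54,390.0000
Total = $65,940.0000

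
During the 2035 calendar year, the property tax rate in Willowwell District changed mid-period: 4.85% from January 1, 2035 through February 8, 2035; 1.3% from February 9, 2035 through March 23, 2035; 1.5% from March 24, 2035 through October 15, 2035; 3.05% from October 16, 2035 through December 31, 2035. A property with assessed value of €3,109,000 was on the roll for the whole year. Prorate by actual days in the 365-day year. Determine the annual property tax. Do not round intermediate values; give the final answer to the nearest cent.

January 1 – February 8, 2035: 39 days at 4.85% → €3,109,000 × 4.85% × 39/365 = €16,111.4342
February 9 – March 23, 2035: 43 days at 1.3% → €3,109,000 × 1.3% × 43/365 = €4,761.4548
March 24 – October 15, 2035: 206 days at 1.5% → €3,109,000 × 1.5% × 206/365 = €26,320.0274
October 16 – December 31, 2035: 77 days at 3.05% → €3,109,000 × 3.05% × 77/365 = €20,004.0726
Total = €67,196.9890

€67,196.99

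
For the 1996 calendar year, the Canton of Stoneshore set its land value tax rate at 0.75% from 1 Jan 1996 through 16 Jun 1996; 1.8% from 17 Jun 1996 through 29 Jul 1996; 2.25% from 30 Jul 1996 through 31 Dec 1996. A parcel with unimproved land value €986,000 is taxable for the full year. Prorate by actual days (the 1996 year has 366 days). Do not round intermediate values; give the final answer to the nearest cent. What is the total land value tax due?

€14,874.86

1 Jan – 16 Jun 1996: 168 days at 0.75% → €986,000 × 0.75% × 168/366 = €3,394.4262
17 Jun – 29 Jul 1996: 43 days at 1.8% → €986,000 × 1.8% × 43/366 = €2,085.1475
30 Jul – 31 Dec 1996: 155 days at 2.25% → €986,000 × 2.25% × 155/366 = €9,395.2869
Total = €14,874.8607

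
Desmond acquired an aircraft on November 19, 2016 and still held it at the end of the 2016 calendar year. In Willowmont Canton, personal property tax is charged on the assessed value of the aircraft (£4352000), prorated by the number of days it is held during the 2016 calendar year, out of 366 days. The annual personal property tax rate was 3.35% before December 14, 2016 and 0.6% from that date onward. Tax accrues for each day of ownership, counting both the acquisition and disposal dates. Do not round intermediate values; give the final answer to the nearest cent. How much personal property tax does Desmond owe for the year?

£11242.67

November 19 – December 13, 2016: 25 days at 3.35% → £4352000 × 3.35% × 25/366 = £9958.4699
December 14 – December 31, 2016: 18 days at 0.6% → £4352000 × 0.6% × 18/366 = £1284.1967
Total = £11242.6667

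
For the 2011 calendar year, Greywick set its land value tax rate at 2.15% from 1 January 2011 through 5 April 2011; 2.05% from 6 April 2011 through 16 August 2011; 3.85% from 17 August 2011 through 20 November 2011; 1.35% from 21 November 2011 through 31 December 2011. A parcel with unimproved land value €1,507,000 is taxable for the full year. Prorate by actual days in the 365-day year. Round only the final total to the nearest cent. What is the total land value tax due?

1 January – 5 April 2011: 95 days at 2.15% → €1,507,000 × 2.15% × 95/365 = €8,433.0068
6 April – 16 August 2011: 133 days at 2.05% → €1,507,000 × 2.05% × 133/365 = €11,257.0836
17 August – 20 November 2011: 96 days at 3.85% → €1,507,000 × 3.85% × 96/365 = €15,259.9233
21 November – 31 December 2011: 41 days at 1.35% → €1,507,000 × 1.35% × 41/365 = €2,285.2726
Total = €37,235.2863

€37,235.29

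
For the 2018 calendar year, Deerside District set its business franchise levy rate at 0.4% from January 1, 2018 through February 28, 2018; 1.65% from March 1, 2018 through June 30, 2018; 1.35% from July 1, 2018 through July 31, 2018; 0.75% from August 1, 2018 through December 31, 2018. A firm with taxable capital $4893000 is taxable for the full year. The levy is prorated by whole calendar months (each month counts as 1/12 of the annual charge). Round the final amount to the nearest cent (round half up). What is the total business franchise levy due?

$50968.75

January 1 – February 28, 2018: 2 months at 0.4% → $4893000 × 0.4% × 2/12 = $3262.0000
March 1 – June 30, 2018: 4 months at 1.65% → $4893000 × 1.65% × 4/12 = $26911.5000
July 1 – July 31, 2018: 1 month at 1.35% → $4893000 × 1.35% × 1/12 = $5504.6250
August 1 – December 31, 2018: 5 months at 0.75% → $4893000 × 0.75% × 5/12 = $15290.6250
Total = $50968.7500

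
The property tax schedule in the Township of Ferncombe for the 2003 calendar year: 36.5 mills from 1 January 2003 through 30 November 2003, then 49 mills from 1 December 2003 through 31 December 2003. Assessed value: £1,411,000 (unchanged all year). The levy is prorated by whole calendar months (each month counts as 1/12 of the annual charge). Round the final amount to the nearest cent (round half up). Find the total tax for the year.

£52,971.29

1 January – 30 November 2003: 11 months at 36.5 mills → £1,411,000 × 3.65% × 11/12 = £47,209.7083
1 December – 31 December 2003: 1 month at 49 mills → £1,411,000 × 4.9% × 1/12 = £5,761.5833
Total = £52,971.2917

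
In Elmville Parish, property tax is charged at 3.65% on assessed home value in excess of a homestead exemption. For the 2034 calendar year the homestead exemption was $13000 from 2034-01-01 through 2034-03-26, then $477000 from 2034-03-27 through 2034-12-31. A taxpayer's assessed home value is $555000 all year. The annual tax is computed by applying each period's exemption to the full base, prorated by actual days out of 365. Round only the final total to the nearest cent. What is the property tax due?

2034-01-01 to 2034-03-26: 85 days, exemption $13000 → ($555000 − $13000) × 3.65% × 85/365 = $4607.0000
2034-03-27 to 2034-12-31: 280 days, exemption $477000 → ($555000 − $477000) × 3.65% × 280/365 = $2184.0000
Total = $6791.0000

$6791.00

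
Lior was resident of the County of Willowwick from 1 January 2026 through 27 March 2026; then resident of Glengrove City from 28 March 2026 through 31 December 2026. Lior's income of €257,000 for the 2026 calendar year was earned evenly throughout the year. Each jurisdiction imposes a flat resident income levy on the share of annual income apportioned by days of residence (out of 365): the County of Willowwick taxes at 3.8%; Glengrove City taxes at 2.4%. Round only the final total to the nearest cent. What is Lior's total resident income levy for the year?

€7,015.75

The County of Willowwick, 1 January – 27 March 2026: 86 days → €257,000 × 3.8% × 86/365 = €2,301.0301
Glengrove City, 28 March – 31 December 2026: 279 days → €257,000 × 2.4% × 279/365 = €4,714.7178
Total = €7,015.7479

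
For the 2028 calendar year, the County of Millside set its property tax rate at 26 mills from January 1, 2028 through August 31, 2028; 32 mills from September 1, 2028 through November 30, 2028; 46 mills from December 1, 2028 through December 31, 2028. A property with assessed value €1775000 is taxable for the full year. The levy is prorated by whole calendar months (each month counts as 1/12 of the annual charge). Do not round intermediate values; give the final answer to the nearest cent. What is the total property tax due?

€51770.83

January 1 – August 31, 2028: 8 months at 26 mills → €1775000 × 2.6% × 8/12 = €30766.6667
September 1 – November 30, 2028: 3 months at 32 mills → €1775000 × 3.2% × 3/12 = €14200.0000
December 1 – December 31, 2028: 1 month at 46 mills → €1775000 × 4.6% × 1/12 = €6804.1667
Total = €51770.8333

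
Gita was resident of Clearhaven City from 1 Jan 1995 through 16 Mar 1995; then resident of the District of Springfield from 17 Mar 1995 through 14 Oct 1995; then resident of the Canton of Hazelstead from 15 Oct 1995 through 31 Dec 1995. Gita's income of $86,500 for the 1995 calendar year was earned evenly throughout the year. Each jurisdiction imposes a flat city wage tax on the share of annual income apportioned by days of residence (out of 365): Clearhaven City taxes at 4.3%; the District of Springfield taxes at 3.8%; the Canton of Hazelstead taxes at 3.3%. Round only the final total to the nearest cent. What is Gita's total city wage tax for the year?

$3,283.45

Clearhaven City, 1 Jan – 16 Mar 1995: 75 days → $86,500 × 4.3% × 75/365 = $764.2808
The District of Springfield, 17 Mar – 14 Oct 1995: 212 days → $86,500 × 3.8% × 212/365 = $1,909.1616
The Canton of Hazelstead, 15 Oct – 31 Dec 1995: 78 days → $86,500 × 3.3% × 78/365 = $610.0027
Total = $3,283.4452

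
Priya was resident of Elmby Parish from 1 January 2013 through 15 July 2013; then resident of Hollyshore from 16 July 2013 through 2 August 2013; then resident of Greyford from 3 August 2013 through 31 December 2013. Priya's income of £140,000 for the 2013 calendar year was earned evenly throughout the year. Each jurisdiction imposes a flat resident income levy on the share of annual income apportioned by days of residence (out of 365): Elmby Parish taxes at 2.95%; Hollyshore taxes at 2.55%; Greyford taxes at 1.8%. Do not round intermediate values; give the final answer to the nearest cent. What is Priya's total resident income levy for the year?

£3,436.33

Elmby Parish, 1 January – 15 July 2013: 196 days → £140,000 × 2.95% × 196/365 = £2,217.7534
Hollyshore, 16 July – 2 August 2013: 18 days → £140,000 × 2.55% × 18/365 = £176.0548
Greyford, 3 August – 31 December 2013: 151 days → £140,000 × 1.8% × 151/365 = £1,042.5205
Total = £3,436.3288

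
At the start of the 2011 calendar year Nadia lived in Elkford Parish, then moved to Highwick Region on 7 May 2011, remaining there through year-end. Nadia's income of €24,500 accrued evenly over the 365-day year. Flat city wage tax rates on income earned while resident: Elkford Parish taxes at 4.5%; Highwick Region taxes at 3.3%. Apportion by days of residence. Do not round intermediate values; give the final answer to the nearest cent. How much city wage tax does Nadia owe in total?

€909.99

Elkford Parish, 1 Jan – 6 May 2011: 126 days → €24,500 × 4.5% × 126/365 = €380.5890
Highwick Region, 7 May – 31 Dec 2011: 239 days → €24,500 × 3.3% × 239/365 = €529.4014
Total = €909.9904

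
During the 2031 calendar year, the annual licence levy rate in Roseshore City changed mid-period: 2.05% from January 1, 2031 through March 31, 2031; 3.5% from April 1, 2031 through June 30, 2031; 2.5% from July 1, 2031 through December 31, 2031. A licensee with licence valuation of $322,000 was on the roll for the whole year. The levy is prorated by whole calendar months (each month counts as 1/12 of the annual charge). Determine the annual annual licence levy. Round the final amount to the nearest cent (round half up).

$8,492.75

January 1 – March 31, 2031: 3 months at 2.05% → $322,000 × 2.05% × 3/12 = $1,650.2500
April 1 – June 30, 2031: 3 months at 3.5% → $322,000 × 3.5% × 3/12 = $2,817.5000
July 1 – December 31, 2031: 6 months at 2.5% → $322,000 × 2.5% × 6/12 = $4,025.0000
Total = $8,492.7500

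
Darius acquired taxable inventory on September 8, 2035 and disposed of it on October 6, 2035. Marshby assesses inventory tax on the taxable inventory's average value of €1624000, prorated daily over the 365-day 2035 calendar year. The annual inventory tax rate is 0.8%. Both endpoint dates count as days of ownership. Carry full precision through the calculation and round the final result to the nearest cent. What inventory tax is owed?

€1032.24

Days held (September 8 – October 6, 2035): 29 out of 365
Tax = €1624000 × 0.8% × 29/365 = €1032.2411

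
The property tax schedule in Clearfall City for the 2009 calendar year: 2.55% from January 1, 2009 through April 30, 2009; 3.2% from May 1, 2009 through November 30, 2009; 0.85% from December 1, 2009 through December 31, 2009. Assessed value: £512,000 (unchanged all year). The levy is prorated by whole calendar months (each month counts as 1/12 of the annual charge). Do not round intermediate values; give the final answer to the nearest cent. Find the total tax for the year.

January 1 – April 30, 2009: 4 months at 2.55% → £512,000 × 2.55% × 4/12 = £4,352.0000
May 1 – November 30, 2009: 7 months at 3.2% → £512,000 × 3.2% × 7/12 = £9,557.3333
December 1 – December 31, 2009: 1 month at 0.85% → £512,000 × 0.85% × 1/12 = £362.6667
Total = £14,272.0000

£14,272.00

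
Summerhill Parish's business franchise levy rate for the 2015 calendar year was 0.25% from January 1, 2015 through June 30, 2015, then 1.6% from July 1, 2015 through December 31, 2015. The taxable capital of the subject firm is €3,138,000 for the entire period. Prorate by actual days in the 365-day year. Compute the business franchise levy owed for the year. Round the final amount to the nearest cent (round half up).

January 1 – June 30, 2015: 181 days at 0.25% → €3,138,000 × 0.25% × 181/365 = €3,890.2603
July 1 – December 31, 2015: 184 days at 1.6% → €3,138,000 × 1.6% × 184/365 = €25,310.3342
Total = €29,200.5945

€29,200.59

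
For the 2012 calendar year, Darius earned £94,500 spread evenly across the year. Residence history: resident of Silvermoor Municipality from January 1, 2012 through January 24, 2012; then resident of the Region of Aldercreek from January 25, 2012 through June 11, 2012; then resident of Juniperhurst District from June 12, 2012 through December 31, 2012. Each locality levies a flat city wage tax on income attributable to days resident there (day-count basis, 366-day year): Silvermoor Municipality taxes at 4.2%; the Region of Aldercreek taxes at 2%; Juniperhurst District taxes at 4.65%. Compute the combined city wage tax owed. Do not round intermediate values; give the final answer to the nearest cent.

£3,415.30

Silvermoor Municipality, January 1 – January 24, 2012: 24 days → £94,500 × 4.2% × 24/366 = £260.2623
The Region of Aldercreek, January 25 – June 11, 2012: 139 days → £94,500 × 2% × 139/366 = £717.7869
Juniperhurst District, June 12 – December 31, 2012: 203 days → £94,500 × 4.65% × 203/366 = £2,437.2480
Total = £3,415.2971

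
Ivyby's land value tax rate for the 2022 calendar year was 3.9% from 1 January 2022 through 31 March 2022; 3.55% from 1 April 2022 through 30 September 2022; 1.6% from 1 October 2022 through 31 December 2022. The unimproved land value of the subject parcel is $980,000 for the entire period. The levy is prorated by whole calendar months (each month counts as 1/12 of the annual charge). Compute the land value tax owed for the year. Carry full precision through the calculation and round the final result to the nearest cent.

1 January – 31 March 2022: 3 months at 3.9% → $980,000 × 3.9% × 3/12 = $9,555.0000
1 April – 30 September 2022: 6 months at 3.55% → $980,000 × 3.55% × 6/12 = $17,395.0000
1 October – 31 December 2022: 3 months at 1.6% → $980,000 × 1.6% × 3/12 = $3,920.0000
Total = $30,870.0000

$30,870.00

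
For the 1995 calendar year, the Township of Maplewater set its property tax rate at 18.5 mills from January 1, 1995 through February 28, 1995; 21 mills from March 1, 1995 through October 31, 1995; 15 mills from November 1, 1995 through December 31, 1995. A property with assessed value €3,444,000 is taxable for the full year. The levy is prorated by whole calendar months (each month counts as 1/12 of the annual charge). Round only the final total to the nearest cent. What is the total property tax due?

January 1 – February 28, 1995: 2 months at 18.5 mills → €3,444,000 × 1.85% × 2/12 = €10,619.0000
March 1 – October 31, 1995: 8 months at 21 mills → €3,444,000 × 2.1% × 8/12 = €48,216.0000
November 1 – December 31, 1995: 2 months at 15 mills → €3,444,000 × 1.5% × 2/12 = €8,610.0000
Total = €67,445.0000

€67,445.00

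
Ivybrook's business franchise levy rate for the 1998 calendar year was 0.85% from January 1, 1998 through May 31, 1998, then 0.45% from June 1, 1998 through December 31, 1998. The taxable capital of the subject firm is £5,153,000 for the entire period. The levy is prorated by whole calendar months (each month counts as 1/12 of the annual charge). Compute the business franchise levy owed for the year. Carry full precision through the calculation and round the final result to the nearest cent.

January 1 – May 31, 1998: 5 months at 0.85% → £5,153,000 × 0.85% × 5/12 = £18,250.2083
June 1 – December 31, 1998: 7 months at 0.45% → £5,153,000 × 0.45% × 7/12 = £13,526.6250
Total = £31,776.8333

£31,776.83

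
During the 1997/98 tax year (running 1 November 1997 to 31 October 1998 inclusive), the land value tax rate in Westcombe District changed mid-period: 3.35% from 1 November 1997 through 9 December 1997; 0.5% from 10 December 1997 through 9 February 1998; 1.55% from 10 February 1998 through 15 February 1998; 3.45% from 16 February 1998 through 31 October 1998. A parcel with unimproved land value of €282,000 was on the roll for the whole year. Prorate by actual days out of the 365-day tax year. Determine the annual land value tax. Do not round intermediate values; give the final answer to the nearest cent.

1 November – 9 December 1997: 39 days at 3.35% → €282,000 × 3.35% × 39/365 = €1,009.4055
10 December 1997 – 9 February 1998: 62 days at 0.5% → €282,000 × 0.5% × 62/365 = €239.5068
10 February – 15 February 1998: 6 days at 1.55% → €282,000 × 1.55% × 6/365 = €71.8521
16 February – 31 October 1998: 258 days at 3.45% → €282,000 × 3.45% × 258/365 = €6,876.9370
Total = €8,197.7014

€8,197.70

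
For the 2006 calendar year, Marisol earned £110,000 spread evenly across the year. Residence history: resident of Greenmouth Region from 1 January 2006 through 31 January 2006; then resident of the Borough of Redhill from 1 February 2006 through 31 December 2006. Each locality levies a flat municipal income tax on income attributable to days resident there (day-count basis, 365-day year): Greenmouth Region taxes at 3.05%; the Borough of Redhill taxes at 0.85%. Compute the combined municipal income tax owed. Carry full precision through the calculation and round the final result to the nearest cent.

Greenmouth Region, 1 January – 31 January 2006: 31 days → £110,000 × 3.05% × 31/365 = £284.9452
The Borough of Redhill, 1 February – 31 December 2006: 334 days → £110,000 × 0.85% × 334/365 = £855.5890
Total = £1,140.5342

£1,140.53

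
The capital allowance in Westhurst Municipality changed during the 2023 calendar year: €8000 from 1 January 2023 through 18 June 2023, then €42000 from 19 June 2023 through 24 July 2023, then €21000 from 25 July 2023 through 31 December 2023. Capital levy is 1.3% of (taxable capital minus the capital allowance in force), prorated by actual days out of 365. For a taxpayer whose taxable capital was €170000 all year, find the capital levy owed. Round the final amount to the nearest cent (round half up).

€1988.32

1 January – 18 June 2023: 169 days, exemption €8000 → (€170000 − €8000) × 1.3% × 169/365 = €975.1068
19 June – 24 July 2023: 36 days, exemption €42000 → (€170000 − €42000) × 1.3% × 36/365 = €164.1205
25 July – 31 December 2023: 160 days, exemption €21000 → (€170000 − €21000) × 1.3% × 160/365 = €849.0959
Total = €1988.3233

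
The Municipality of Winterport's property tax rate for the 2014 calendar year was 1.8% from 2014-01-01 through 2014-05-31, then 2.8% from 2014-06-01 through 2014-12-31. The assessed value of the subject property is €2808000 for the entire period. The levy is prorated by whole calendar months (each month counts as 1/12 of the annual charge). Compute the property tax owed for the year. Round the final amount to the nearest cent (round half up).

2014-01-01 to 2014-05-31: 5 months at 1.8% → €2808000 × 1.8% × 5/12 = €21060.0000
2014-06-01 to 2014-12-31: 7 months at 2.8% → €2808000 × 2.8% × 7/12 = €45864.0000
Total = €66924.0000

€66924.00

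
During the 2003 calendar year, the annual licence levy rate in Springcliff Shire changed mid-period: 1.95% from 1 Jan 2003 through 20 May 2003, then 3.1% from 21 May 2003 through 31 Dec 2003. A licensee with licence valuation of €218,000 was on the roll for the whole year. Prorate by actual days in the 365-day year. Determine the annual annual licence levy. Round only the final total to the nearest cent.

€5,796.41

1 Jan – 20 May 2003: 140 days at 1.95% → €218,000 × 1.95% × 140/365 = €1,630.5205
21 May – 31 Dec 2003: 225 days at 3.1% → €218,000 × 3.1% × 225/365 = €4,165.8904
Total = €5,796.4110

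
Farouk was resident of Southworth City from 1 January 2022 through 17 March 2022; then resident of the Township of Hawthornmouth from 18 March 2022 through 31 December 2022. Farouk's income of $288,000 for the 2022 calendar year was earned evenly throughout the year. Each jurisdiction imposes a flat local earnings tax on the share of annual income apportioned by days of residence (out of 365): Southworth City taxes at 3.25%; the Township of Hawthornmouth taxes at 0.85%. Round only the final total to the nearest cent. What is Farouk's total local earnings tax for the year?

$3,887.21

Southworth City, 1 January – 17 March 2022: 76 days → $288,000 × 3.25% × 76/365 = $1,948.9315
The Township of Hawthornmouth, 18 March – 31 December 2022: 289 days → $288,000 × 0.85% × 289/365 = $1,938.2795
Total = $3,887.2110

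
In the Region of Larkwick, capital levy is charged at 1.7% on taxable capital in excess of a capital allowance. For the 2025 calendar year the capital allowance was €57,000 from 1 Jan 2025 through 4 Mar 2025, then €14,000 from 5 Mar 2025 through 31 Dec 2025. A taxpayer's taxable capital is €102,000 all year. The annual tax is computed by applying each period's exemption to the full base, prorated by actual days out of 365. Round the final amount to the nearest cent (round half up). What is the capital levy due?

1 Jan – 4 Mar 2025: 63 days, exemption €57,000 → (€102,000 − €57,000) × 1.7% × 63/365 = €132.0411
5 Mar – 31 Dec 2025: 302 days, exemption €14,000 → (€102,000 − €14,000) × 1.7% × 302/365 = €1,237.7863
Total = €1,369.8274

€1,369.83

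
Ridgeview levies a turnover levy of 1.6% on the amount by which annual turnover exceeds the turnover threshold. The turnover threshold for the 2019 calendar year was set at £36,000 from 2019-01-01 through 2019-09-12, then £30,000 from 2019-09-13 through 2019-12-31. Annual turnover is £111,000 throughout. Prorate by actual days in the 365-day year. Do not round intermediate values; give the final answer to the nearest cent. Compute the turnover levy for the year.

2019-01-01 to 2019-09-12: 255 days, exemption £36,000 → (£111,000 − £36,000) × 1.6% × 255/365 = £838.3562
2019-09-13 to 2019-12-31: 110 days, exemption £30,000 → (£111,000 − £30,000) × 1.6% × 110/365 = £390.5753
Total = £1,228.9315

£1,228.93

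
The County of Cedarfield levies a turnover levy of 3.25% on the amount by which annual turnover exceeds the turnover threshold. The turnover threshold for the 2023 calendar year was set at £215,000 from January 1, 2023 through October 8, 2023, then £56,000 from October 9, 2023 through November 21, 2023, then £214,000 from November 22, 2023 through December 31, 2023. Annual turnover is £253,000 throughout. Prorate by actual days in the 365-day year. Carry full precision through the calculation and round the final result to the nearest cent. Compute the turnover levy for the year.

£1,861.49

January 1 – October 8, 2023: 281 days, exemption £215,000 → (£253,000 − £215,000) × 3.25% × 281/365 = £950.7808
October 9 – November 21, 2023: 44 days, exemption £56,000 → (£253,000 − £56,000) × 3.25% × 44/365 = £771.8082
November 22 – December 31, 2023: 40 days, exemption £214,000 → (£253,000 − £214,000) × 3.25% × 40/365 = £138.9041
Total = £1,861.4932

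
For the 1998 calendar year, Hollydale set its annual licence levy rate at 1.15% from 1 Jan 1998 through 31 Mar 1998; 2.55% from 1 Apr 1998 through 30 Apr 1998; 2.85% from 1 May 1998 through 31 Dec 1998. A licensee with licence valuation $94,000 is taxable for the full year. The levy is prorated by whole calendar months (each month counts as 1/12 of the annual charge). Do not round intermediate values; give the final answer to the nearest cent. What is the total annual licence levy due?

1 Jan – 31 Mar 1998: 3 months at 1.15% → $94,000 × 1.15% × 3/12 = $270.2500
1 Apr – 30 Apr 1998: 1 month at 2.55% → $94,000 × 2.55% × 1/12 = $199.7500
1 May – 31 Dec 1998: 8 months at 2.85% → $94,000 × 2.85% × 8/12 = $1,786.0000
Total = $2,256.0000

$2,256.00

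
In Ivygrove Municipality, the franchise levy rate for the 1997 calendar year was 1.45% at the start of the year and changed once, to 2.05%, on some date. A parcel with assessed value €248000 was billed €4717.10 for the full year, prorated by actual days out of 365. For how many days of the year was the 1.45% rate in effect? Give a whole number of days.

Let d = days at the first rate; then 365 − d days at the second rate.
€248000 × [1.45%·d + 2.05%·(365−d)] / 365 = €4717.10
Solving gives d = 90, so the new rate took effect on 1 Apr 1997.

90 days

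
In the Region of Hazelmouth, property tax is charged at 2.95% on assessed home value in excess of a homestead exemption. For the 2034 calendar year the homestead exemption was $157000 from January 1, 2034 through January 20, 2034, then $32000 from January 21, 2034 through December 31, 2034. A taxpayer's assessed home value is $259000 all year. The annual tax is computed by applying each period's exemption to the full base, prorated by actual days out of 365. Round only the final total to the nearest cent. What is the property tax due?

$6494.45

January 1 – January 20, 2034: 20 days, exemption $157000 → ($259000 − $157000) × 2.95% × 20/365 = $164.8767
January 21 – December 31, 2034: 345 days, exemption $32000 → ($259000 − $32000) × 2.95% × 345/365 = $6329.5685
Total = $6494.4452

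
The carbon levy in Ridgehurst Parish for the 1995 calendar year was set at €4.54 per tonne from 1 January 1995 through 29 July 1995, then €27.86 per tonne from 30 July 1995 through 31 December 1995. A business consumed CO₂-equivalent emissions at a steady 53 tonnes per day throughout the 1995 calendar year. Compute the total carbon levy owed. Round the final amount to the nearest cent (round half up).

1 January – 29 July 1995: 210 days × 53 tonnes/day = 11,130 tonnes at €4.54/tonne → €50,530.20
30 July – 31 December 1995: 155 days × 53 tonnes/day = 8,215 tonnes at €27.86/tonne → €228,869.90

€279,400.10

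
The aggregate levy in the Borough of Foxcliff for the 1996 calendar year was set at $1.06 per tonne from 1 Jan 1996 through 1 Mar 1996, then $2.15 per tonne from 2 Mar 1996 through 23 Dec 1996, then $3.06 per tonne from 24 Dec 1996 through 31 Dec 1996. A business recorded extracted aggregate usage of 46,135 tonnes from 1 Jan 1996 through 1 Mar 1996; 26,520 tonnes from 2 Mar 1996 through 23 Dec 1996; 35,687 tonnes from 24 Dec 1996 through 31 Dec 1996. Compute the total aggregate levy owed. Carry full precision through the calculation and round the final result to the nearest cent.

$215,123.32

1 Jan – 1 Mar 1996: 46,135 tonnes at $1.06/tonne → $48,903.10
2 Mar – 23 Dec 1996: 26,520 tonnes at $2.15/tonne → $57,018.00
24 Dec – 31 Dec 1996: 35,687 tonnes at $3.06/tonne → $109,202.22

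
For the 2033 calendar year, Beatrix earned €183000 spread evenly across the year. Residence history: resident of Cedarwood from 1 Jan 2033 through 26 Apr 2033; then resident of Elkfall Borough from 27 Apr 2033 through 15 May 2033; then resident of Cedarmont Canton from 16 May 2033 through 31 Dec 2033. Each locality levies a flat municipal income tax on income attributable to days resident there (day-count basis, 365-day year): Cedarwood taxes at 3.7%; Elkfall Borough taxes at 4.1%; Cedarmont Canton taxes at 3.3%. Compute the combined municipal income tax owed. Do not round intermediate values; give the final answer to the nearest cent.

€6347.84

Cedarwood, 1 Jan – 26 Apr 2033: 116 days → €183000 × 3.7% × 116/365 = €2151.8795
Elkfall Borough, 27 Apr – 15 May 2033: 19 days → €183000 × 4.1% × 19/365 = €390.5671
Cedarmont Canton, 16 May – 31 Dec 2033: 230 days → €183000 × 3.3% × 230/365 = €3805.3973
Total = €6347.8438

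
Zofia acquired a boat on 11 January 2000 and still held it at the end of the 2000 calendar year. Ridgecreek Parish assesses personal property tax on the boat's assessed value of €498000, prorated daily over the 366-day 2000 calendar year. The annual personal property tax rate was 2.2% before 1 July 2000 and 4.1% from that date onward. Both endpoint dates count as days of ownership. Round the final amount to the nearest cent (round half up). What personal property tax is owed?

€15413.51

11 January – 30 June 2000: 172 days at 2.2% → €498000 × 2.2% × 172/366 = €5148.7213
1 July – 31 December 2000: 184 days at 4.1% → €498000 × 4.1% × 184/366 = €10264.7869
Total = €15413.5082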